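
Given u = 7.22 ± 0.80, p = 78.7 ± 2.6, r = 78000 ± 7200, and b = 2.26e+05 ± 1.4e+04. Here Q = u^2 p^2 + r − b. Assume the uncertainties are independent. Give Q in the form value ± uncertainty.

(1.75 ± 0.763) × 10^5

Let w = u^2·p^2 = 3.23e+05. δw/w = √((2·δu/u)² + (2·δp/p)²) = √(0.0491 + 0.00437) = 0.231, so δw = 74700.
Q = w + r − b: δQ = √(δw² + δr² + δb²) = √(5.57e+09 + 5.18e+07 + 1.96e+08) = 76300
Q = 1.75e+05.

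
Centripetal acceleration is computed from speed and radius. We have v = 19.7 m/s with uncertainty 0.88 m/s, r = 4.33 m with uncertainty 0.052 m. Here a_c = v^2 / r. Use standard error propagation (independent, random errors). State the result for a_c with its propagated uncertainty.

Each factor contributes (exponent × relative error)² to (δa_c/a_c)²:
  (2·δv/v)² = (2×0.0447)² = 0.00798;  (-1·δr/r)² = (-1×0.0120)² = 0.000144
δa_c/a_c = √(0.00813) = 0.0901
a_c = 89.6 m/s^2, so δa_c = 0.0901 × 89.6 = 8.08 m/s^2.

89.6 ± 8.08 m/s^2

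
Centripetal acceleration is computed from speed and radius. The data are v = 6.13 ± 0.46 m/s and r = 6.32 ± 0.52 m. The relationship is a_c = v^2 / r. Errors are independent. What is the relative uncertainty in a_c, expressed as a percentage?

Since a_c is a product/quotient, work with relative uncertainties:
  (2·δv/v)² = (2×0.0750)² = 0.0225;  (-1·δr/r)² = (-1×0.0823)² = 0.00677
δa_c/a_c = √(0.0293) = 0.171

17.1%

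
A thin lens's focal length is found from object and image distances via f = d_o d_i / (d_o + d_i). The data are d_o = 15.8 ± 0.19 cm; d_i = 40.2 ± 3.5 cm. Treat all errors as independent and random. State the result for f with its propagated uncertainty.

11.3 ± 0.295 cm

∂f/∂d_o = (d_i/(d_o+d_i))² = 0.515;  ∂f/∂d_i = (d_o/(d_o+d_i))² = 0.0796
δf = √((∂f/∂d_o · δd_o)² + (∂f/∂d_i · δd_i)²) = √(0.00959 + 0.0776) = 0.295 cm
f = 11.3 cm.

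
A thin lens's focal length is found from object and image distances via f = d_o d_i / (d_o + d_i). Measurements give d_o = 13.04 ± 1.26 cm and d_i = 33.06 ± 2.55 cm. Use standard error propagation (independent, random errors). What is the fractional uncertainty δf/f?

0.0726

∂f/∂d_o = (d_i/(d_o+d_i))² = 0.514;  ∂f/∂d_i = (d_o/(d_o+d_i))² = 0.0800
δf = √((∂f/∂d_o · δd_o)² + (∂f/∂d_i · δd_i)²) = √(0.420 + 0.0416) = 0.679 cm
f = 9.351 cm, so δf/f = 0.679/9.351 = 0.0726.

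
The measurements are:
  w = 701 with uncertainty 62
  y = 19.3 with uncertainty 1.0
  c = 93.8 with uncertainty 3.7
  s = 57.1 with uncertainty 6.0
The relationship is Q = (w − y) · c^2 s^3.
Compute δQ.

Let u = w − y = 682. δu = √(δw² + δy²) = √(3840 + 1.00) = 62.0, so δu/u = 0.0910.
Q is then a monomial in u, c, s:
δQ/Q = √((δu/u)² + (2·δc/c)² + (3·δs/s)²) = √(0.00827 + 0.00622 + 0.0994) = 0.337
Q = 1.12e+12, so δQ = 0.337 × 1.12e+12 = 3.77e+11.

3.77e+11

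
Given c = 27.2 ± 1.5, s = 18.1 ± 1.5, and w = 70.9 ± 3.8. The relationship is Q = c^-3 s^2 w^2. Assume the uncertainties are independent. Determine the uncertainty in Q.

21.1

Relative error in a monomial: (δQ/Q)² = Σ (nᵢ · δxᵢ/xᵢ)².
  (-3·δc/c)² = (-3×0.0551)² = 0.0274;  (2·δs/s)² = (2×0.0829)² = 0.0275;  (2·δw/w)² = (2×0.0536)² = 0.0115
δQ/Q = √(0.0663) = 0.258
Q = 81.8, so δQ = 0.258 × 81.8 = 21.1.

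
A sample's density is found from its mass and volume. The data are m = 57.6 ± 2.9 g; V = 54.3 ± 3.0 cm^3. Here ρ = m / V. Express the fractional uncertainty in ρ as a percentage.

Since ρ is a product/quotient, work with relative uncertainties:
  (1·δm/m)² = (1×0.0503)² = 0.00253;  (-1·δV/V)² = (-1×0.0552)² = 0.00305
δρ/ρ = √(0.00559) = 0.0747

7.47%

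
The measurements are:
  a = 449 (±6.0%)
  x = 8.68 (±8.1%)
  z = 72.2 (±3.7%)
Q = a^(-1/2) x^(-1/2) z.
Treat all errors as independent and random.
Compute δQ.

0.0723

Relative error in a monomial: (δQ/Q)² = Σ (nᵢ · δxᵢ/xᵢ)².
  (−½·δa/a)² = (-0.5×0.0600)² = 0.000900;  (−½·δx/x)² = (-0.5×0.0810)² = 0.00164;  (1·δz/z)² = (1×0.0370)² = 0.00137
δQ/Q = √(0.00391) = 0.0625
Q = 1.16, so δQ = 0.0625 × 1.16 = 0.0723.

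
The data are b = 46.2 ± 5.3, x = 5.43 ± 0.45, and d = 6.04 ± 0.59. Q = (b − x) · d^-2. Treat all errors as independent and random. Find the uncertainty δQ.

Let u = b − x = 40.8. δu = √(δb² + δx²) = √(28.1 + 0.203) = 5.32, so δu/u = 0.130.
Q is then a monomial in u, d:
δQ/Q = √((δu/u)² + (-2·δd/d)²) = √(0.0170 + 0.0382) = 0.235
Q = 1.12, so δQ = 0.235 × 1.12 = 0.263.

0.263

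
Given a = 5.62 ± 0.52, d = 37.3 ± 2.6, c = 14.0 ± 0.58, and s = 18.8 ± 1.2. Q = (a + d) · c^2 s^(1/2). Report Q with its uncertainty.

Let u = a + d = 42.9. δu = √(δa² + δd²) = √(0.270 + 6.76) = 2.65, so δu/u = 0.0618.
Q is then a monomial in u, c, s:
δQ/Q = √((δu/u)² + (2·δc/c)² + (½·δs/s)²) = √(0.00382 + 0.00687 + 0.00102) = 0.108
Q = 36500, so δQ = 0.108 × 36500 = 3950.

36500 ± 3950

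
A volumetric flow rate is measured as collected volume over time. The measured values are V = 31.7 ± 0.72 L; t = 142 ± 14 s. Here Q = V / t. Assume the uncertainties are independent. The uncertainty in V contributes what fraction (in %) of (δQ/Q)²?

5.04%

(δQ/Q)² = (1·δV/V)² + (-1·δt/t)²
  V term: (1×0.0227)² = 0.000516
  t term: (-1×0.0986)² = 0.00972
Total = 0.0102. Share from V = 0.000516/0.0102 = 0.0504.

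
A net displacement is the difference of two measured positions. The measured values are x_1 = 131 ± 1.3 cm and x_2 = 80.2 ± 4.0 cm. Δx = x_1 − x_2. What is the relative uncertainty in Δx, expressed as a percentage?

Δx is a linear combination, so absolute uncertainties add in quadrature:
  (δx_1)² = 1.69;  (δx_2)² = 16.0
δΔx = √(17.7) = 4.21 cm
Δx = 50.8 cm, so δΔx/Δx = 4.21/50.8 = 0.0828.

8.28%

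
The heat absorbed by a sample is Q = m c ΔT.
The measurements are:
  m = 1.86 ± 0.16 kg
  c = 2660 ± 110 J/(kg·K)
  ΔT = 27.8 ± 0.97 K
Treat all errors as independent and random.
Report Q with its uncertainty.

(1.38 ± 0.140) × 10^5 J

Relative error in a monomial: (δQ/Q)² = Σ (nᵢ · δxᵢ/xᵢ)².
  (1·δm/m)² = (1×0.0860)² = 0.00740;  (1·δc/c)² = (1×0.0414)² = 0.00171;  (1·δΔT/ΔT)² = (1×0.0349)² = 0.00122
δQ/Q = √(0.0103) = 0.102
Q = 1.38e+05 J, so δQ = 0.102 × 1.38e+05 = 14000 J.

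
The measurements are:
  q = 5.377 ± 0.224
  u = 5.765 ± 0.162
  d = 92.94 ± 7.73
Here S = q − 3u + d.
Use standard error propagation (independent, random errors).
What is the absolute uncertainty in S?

For a sum/difference, combine absolute errors in quadrature:
  (δq)² = 0.0502;  (3·δu)² = 0.236;  (δd)² = 59.8
δS = √(60.0) = 7.75

7.75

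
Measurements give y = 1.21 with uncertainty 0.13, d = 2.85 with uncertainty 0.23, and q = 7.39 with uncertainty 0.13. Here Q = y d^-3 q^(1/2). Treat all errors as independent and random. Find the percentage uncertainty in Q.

Q is a product of powers, so relative uncertainties combine in quadrature:
  (1·δy/y)² = (1×0.107)² = 0.0115;  (-3·δd/d)² = (-3×0.0807)² = 0.0586;  (½·δq/q)² = (0.5×0.0176)² = 7.74e-05
δQ/Q = √(0.0702) = 0.265

26.5%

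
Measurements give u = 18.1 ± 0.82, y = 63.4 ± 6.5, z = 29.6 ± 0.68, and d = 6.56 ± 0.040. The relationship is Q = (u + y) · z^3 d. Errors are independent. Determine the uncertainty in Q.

1.47e+06

Let w = u + y = 81.5. δw = √(δu² + δy²) = √(0.672 + 42.2) = 6.55, so δw/w = 0.0804.
Q is then a monomial in w, z, d:
δQ/Q = √((δw/w)² + (3·δz/z)² + (1·δd/d)²) = √(0.00646 + 0.00475 + 3.72e-05) = 0.106
Q = 1.39e+07, so δQ = 0.106 × 1.39e+07 = 1.47e+06.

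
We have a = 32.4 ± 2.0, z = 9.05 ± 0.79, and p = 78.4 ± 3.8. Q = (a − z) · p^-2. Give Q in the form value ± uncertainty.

Let u = a − z = 23.3. δu = √(δa² + δz²) = √(4.00 + 0.624) = 2.15, so δu/u = 0.0921.
Q is then a monomial in u, p:
δQ/Q = √((δu/u)² + (-2·δp/p)²) = √(0.00848 + 0.00940) = 0.134
Q = 0.00380, so δQ = 0.134 × 0.00380 = 0.000508.

0.00380 ± 0.000508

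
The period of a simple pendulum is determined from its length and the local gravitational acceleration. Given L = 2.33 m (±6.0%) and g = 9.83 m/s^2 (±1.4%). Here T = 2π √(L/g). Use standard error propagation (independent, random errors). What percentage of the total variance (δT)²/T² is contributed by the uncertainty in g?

5.16%

(δT/T)² = (½·δL/L)² + (−½·δg/g)²
  L term: (0.5×0.0600)² = 0.000900
  g term: (-0.5×0.0140)² = 4.9e-05
Total = 0.000949. Share from g = 4.9e-05/0.000949 = 0.0516.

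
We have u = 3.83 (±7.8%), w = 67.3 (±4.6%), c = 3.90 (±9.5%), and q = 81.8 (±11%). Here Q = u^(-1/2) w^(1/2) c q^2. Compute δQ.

26700

Q is a product of powers, so relative uncertainties combine in quadrature:
  (−½·δu/u)² = (-0.5×0.0780)² = 0.00152;  (½·δw/w)² = (0.5×0.0460)² = 0.000529;  (1·δc/c)² = (1×0.0950)² = 0.00903;  (2·δq/q)² = (2×0.110)² = 0.0484
δQ/Q = √(0.0595) = 0.244
Q = 1.09e+05, so δQ = 0.244 × 1.09e+05 = 26700.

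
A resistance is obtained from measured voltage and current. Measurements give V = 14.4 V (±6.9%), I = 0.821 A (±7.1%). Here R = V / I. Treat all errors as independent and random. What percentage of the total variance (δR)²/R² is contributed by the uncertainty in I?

51.4%

(δR/R)² = (1·δV/V)² + (-1·δI/I)²
  V term: (1×0.0690)² = 0.00476
  I term: (-1×0.0710)² = 0.00504
Total = 0.00980. Share from I = 0.00504/0.00980 = 0.514.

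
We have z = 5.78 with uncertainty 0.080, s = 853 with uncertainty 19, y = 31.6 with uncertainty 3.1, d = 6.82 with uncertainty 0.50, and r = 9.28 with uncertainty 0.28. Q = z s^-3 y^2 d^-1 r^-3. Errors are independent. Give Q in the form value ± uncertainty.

For a monomial Q ∝ z, s^-3, y^2, d^-1, r^-3, fractional errors add in quadrature:
  (1·δz/z)² = (1×0.0138)² = 0.000192;  (-3·δs/s)² = (-3×0.0223)² = 0.00447;  (2·δy/y)² = (2×0.0981)² = 0.0385;  (-1·δd/d)² = (-1×0.0733)² = 0.00537;  (-3·δr/r)² = (-3×0.0302)² = 0.00819
δQ/Q = √(0.0567) = 0.238
Q = 1.71e-09, so δQ = 0.238 × 1.71e-09 = 4.06e-10.

(1.71 ± 0.406) × 10^-9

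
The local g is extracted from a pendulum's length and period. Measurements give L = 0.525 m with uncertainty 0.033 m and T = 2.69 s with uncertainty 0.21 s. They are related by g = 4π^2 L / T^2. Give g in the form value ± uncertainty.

Since g is a product/quotient, work with relative uncertainties:
  (1·δL/L)² = (1×0.0629)² = 0.00395;  (-2·δT/T)² = (-2×0.0781)² = 0.0244
δg/g = √(0.0283) = 0.168
g = 2.86 m/s^2, so δg = 0.168 × 2.86 = 0.482 m/s^2.

2.86 ± 0.482 m/s^2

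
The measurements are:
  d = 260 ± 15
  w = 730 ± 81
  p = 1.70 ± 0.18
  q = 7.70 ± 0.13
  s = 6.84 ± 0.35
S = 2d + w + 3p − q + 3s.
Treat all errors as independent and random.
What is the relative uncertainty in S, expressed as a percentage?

For a sum/difference, combine absolute errors in quadrature:
  (2·δd)² = 900;  (δw)² = 6560;  (3·δp)² = 0.292;  (δq)² = 0.0169;  (3·δs)² = 1.10
δS = √(7460) = 86.4
S = 1270, so δS/S = 86.4/1270 = 0.0681.

6.81%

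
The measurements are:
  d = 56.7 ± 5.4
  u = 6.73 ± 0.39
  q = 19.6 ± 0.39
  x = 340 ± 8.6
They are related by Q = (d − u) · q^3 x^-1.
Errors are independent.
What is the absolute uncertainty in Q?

140

Let w = d − u = 50.0. δw = √(δd² + δu²) = √(29.2 + 0.152) = 5.41, so δw/w = 0.108.
Q is then a monomial in w, q, x:
δQ/Q = √((δw/w)² + (3·δq/q)² + (-1·δx/x)²) = √(0.0117 + 0.00356 + 0.000640) = 0.126
Q = 1110, so δQ = 0.126 × 1110 = 140.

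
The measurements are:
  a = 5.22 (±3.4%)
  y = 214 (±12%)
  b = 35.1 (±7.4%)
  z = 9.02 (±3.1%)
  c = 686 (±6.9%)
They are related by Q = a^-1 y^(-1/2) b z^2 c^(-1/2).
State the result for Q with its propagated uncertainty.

1.43 ± 0.176

Each factor contributes (exponent × relative error)² to (δQ/Q)²:
  (-1·δa/a)² = (-1×0.0340)² = 0.00116;  (−½·δy/y)² = (-0.5×0.120)² = 0.00360;  (1·δb/b)² = (1×0.0740)² = 0.00548;  (2·δz/z)² = (2×0.0310)² = 0.00384;  (−½·δc/c)² = (-0.5×0.0690)² = 0.00119
δQ/Q = √(0.0153) = 0.124
Q = 1.43, so δQ = 0.124 × 1.43 = 0.176.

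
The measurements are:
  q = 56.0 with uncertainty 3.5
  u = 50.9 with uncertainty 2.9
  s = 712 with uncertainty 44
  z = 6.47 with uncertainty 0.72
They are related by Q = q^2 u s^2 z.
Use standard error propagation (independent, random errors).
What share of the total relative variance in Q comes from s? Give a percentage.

(δQ/Q)² = (2·δq/q)² + (1·δu/u)² + (2·δs/s)² + (1·δz/z)²
  q term: (2×0.0625)² = 0.0156
  u term: (1×0.0570)² = 0.00325
  s term: (2×0.0618)² = 0.0153
  z term: (1×0.111)² = 0.0124
Total = 0.0465. Share from s = 0.0153/0.0465 = 0.328.

32.8%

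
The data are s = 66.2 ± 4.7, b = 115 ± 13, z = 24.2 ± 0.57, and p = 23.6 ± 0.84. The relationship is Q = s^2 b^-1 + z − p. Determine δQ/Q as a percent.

18.1%

Let w = s^2·b^-1 = 38.1. δw/w = √((2·δs/s)² + (-1·δb/b)²) = √(0.0202 + 0.0128) = 0.181, so δw = 6.92.
Q = w + z − p: δQ = √(δw² + δz² + δp²) = √(47.8 + 0.325 + 0.706) = 6.99
Q = 38.7, so δQ/Q = 6.99/38.7 = 0.181.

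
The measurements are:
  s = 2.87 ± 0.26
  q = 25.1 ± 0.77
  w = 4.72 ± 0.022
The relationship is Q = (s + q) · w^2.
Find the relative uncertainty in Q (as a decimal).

0.0305

Let u = s + q = 28.0. δu = √(δs² + δq²) = √(0.0676 + 0.593) = 0.813, so δu/u = 0.0291.
Q is then a monomial in u, w:
δQ/Q = √((δu/u)² + (2·δw/w)²) = √(0.000844 + 8.69e-05) = 0.0305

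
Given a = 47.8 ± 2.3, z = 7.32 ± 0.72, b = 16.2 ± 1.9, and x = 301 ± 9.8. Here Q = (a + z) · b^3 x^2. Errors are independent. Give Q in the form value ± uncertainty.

Let u = a + z = 55.1. δu = √(δa² + δz²) = √(5.29 + 0.518) = 2.41, so δu/u = 0.0437.
Q is then a monomial in u, b, x:
δQ/Q = √((δu/u)² + (3·δb/b)² + (2·δx/x)²) = √(0.00191 + 0.124 + 0.00424) = 0.360
Q = 2.12e+10, so δQ = 0.360 × 2.12e+10 = 7.65e+09.

(2.12 ± 0.765) × 10^10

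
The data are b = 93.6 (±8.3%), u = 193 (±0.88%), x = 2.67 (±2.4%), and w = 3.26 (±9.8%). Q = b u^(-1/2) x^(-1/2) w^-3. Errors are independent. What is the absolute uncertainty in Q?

Since Q is a product/quotient, work with relative uncertainties:
  (1·δb/b)² = (1×0.0830)² = 0.00689;  (−½·δu/u)² = (-0.5×0.00880)² = 1.94e-05;  (−½·δx/x)² = (-0.5×0.0240)² = 0.000144;  (-3·δw/w)² = (-3×0.0980)² = 0.0864
δQ/Q = √(0.0935) = 0.306
Q = 0.119, so δQ = 0.306 × 0.119 = 0.0364.

0.0364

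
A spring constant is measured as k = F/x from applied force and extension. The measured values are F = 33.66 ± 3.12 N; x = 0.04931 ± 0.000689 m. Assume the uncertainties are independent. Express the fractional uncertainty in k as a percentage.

For a monomial k ∝ F, x^-1, fractional errors add in quadrature:
  (1·δF/F)² = (1×0.0927)² = 0.00859;  (-1·δx/x)² = (-1×0.0140)² = 0.000195
δk/k = √(0.00879) = 0.0937

9.37%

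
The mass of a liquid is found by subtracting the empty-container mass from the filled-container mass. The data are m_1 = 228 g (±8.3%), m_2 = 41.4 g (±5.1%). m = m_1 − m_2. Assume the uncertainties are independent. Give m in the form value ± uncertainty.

187 ± 19.0 g

Each term contributes (cᵢ δxᵢ)² to (δm)²:
  (δm_1)² = 358;  (δm_2)² = 4.46
δm = √(363) = 19.0 g
m = 187 g.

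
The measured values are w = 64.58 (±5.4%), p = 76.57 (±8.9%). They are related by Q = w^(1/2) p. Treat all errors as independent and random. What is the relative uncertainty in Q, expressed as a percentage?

Products/powers → add relative errors in quadrature, weighted by exponent:
  (½·δw/w)² = (0.5×0.0540)² = 0.000729;  (1·δp/p)² = (1×0.0890)² = 0.00792
δQ/Q = √(0.00865) = 0.0930

9.30%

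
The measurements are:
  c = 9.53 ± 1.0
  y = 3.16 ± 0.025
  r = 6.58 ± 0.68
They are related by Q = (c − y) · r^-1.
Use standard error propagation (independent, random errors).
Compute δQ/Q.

0.188

Let u = c − y = 6.37. δu = √(δc² + δy²) = √(1.00 + 0.000625) = 1.00, so δu/u = 0.157.
Q is then a monomial in u, r:
δQ/Q = √((δu/u)² + (-1·δr/r)²) = √(0.0247 + 0.0107) = 0.188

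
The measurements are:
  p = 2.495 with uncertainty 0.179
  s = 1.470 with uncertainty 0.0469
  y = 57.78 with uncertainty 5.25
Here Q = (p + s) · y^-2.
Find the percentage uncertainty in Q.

18.8%

Let u = p + s = 3.965. δu = √(δp² + δs²) = √(0.0320 + 0.00220) = 0.185, so δu/u = 0.0467.
Q is then a monomial in u, y:
δQ/Q = √((δu/u)² + (-2·δy/y)²) = √(0.00218 + 0.0330) = 0.188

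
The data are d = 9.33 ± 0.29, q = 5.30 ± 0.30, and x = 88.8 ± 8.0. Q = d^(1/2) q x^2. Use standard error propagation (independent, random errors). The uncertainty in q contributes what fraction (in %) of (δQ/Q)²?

(δQ/Q)² = (½·δd/d)² + (1·δq/q)² + (2·δx/x)²
  d term: (0.5×0.0311)² = 0.000242
  q term: (1×0.0566)² = 0.00320
  x term: (2×0.0901)² = 0.0325
Total = 0.0359. Share from q = 0.00320/0.0359 = 0.0892.

8.92%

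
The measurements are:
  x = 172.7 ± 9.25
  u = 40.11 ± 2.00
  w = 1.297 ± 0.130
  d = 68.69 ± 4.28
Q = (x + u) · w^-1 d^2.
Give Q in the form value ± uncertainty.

Let h = x + u = 212.8. δh = √(δx² + δu²) = √(85.6 + 4.00) = 9.46, so δh/h = 0.0445.
Q is then a monomial in h, w, d:
δQ/Q = √((δh/h)² + (-1·δw/w)² + (2·δd/d)²) = √(0.00198 + 0.0100 + 0.0155) = 0.166
Q = 774200, so δQ = 0.166 × 774200 = 1.29e+05.

(7.742 ± 1.29) × 10^5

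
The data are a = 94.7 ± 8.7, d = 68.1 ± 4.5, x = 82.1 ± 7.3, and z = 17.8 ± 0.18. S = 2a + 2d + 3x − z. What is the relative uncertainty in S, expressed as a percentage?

5.30%

Each term contributes (cᵢ δxᵢ)² to (δS)²:
  (2·δa)² = 303;  (2·δd)² = 81.0;  (3·δx)² = 480;  (δz)² = 0.0324
δS = √(863) = 29.4
S = 554, so δS/S = 29.4/554 = 0.0530.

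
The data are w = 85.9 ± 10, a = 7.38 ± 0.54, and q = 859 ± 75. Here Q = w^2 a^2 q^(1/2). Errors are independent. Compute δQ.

3.28e+06

Q is a product of powers, so relative uncertainties combine in quadrature:
  (2·δw/w)² = (2×0.116)² = 0.0542;  (2·δa/a)² = (2×0.0732)² = 0.0214;  (½·δq/q)² = (0.5×0.0873)² = 0.00191
δQ/Q = √(0.0775) = 0.278
Q = 1.18e+07, so δQ = 0.278 × 1.18e+07 = 3.28e+06.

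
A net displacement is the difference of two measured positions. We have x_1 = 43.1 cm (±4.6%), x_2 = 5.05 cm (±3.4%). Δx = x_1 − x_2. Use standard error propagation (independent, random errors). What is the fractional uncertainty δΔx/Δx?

Sums and differences: (δΔx)² = Σ (cᵢ δxᵢ)².
  (δx_1)² = 3.93;  (δx_2)² = 0.0295
δΔx = √(3.96) = 1.99 cm
Δx = 38.1 cm, so δΔx/Δx = 1.99/38.1 = 0.0523.

0.0523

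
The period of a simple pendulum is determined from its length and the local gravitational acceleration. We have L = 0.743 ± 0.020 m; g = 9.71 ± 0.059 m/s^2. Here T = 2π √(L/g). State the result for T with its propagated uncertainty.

1.74 ± 0.0240 s

Each factor contributes (exponent × relative error)² to (δT/T)²:
  (½·δL/L)² = (0.5×0.0269)² = 0.000181;  (−½·δg/g)² = (-0.5×0.00608)² = 9.23e-06
δT/T = √(0.000190) = 0.0138
T = 1.74 s, so δT = 0.0138 × 1.74 = 0.0240 s.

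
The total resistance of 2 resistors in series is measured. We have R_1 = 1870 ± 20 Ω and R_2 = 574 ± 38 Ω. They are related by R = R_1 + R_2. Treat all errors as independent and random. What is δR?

42.9 Ω

R is a linear combination, so absolute uncertainties add in quadrature:
  (δR_1)² = 400;  (δR_2)² = 1440
δR = √(1840) = 42.9 Ω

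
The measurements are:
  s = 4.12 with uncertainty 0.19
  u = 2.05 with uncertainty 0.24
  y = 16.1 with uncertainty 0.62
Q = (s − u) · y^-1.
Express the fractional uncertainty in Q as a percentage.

15.3%

Let w = s − u = 2.07. δw = √(δs² + δu²) = √(0.0361 + 0.0576) = 0.306, so δw/w = 0.148.
Q is then a monomial in w, y:
δQ/Q = √((δw/w)² + (-1·δy/y)²) = √(0.0219 + 0.00148) = 0.153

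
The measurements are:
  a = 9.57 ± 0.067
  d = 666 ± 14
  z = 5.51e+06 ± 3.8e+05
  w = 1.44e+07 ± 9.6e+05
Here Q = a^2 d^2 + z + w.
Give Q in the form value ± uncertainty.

(6.05 ± 0.208) × 10^7

Let p = a^2·d^2 = 4.06e+07. δp/p = √((2·δa/a)² + (2·δd/d)²) = √(0.000196 + 0.00177) = 0.0443, so δp = 1.8e+06.
Q = p + z + w: δQ = √(δp² + δz² + δw²) = √(3.24e+12 + 1.44e+11 + 9.22e+11) = 2.08e+06
Q = 6.05e+07.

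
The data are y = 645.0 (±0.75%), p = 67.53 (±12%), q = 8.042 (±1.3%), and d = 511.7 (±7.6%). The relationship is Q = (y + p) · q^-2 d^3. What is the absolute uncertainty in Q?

3.39e+08

Let u = y + p = 712.5. δu = √(δy² + δp²) = √(23.4 + 65.7) = 9.44, so δu/u = 0.0132.
Q is then a monomial in u, q, d:
δQ/Q = √((δu/u)² + (-2·δq/q)² + (3·δd/d)²) = √(0.000175 + 0.000676 + 0.0520) = 0.230
Q = 1.476e+09, so δQ = 0.230 × 1.476e+09 = 3.39e+08.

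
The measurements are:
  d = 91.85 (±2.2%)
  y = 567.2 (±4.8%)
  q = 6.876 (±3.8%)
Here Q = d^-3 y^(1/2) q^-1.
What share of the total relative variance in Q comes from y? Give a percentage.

9.03%

(δQ/Q)² = (-3·δd/d)² + (½·δy/y)² + (-1·δq/q)²
  d term: (-3×0.0220)² = 0.00436
  y term: (0.5×0.0480)² = 0.000576
  q term: (-1×0.0380)² = 0.00144
Total = 0.00638. Share from y = 0.000576/0.00638 = 0.0903.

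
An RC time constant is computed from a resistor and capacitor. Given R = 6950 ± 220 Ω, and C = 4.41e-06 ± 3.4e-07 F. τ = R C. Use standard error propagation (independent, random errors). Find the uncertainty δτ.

τ is a product of powers, so relative uncertainties combine in quadrature:
  (1·δR/R)² = (1×0.0317)² = 0.00100;  (1·δC/C)² = (1×0.0771)² = 0.00594
δτ/τ = √(0.00695) = 0.0833
τ = 0.0306 s, so δτ = 0.0833 × 0.0306 = 0.00255 s.

0.00255 s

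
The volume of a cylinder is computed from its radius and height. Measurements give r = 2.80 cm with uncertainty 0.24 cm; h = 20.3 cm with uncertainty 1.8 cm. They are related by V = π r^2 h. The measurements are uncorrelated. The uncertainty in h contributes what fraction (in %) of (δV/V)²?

21.1%

(δV/V)² = (2·δr/r)² + (1·δh/h)²
  r term: (2×0.0857)² = 0.0294
  h term: (1×0.0887)² = 0.00786
Total = 0.0373. Share from h = 0.00786/0.0373 = 0.211.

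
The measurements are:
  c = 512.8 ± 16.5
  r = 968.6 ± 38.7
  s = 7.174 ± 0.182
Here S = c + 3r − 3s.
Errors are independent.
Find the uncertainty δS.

For a sum/difference, combine absolute errors in quadrature:
  (δc)² = 272;  (3·δr)² = 13500;  (3·δs)² = 0.298
δS = √(13800) = 117

117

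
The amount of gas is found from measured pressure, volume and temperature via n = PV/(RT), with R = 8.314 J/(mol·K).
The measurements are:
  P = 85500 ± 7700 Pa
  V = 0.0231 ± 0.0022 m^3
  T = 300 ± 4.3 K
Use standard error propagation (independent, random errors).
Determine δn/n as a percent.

For a monomial n ∝ P, V, T^-1, fractional errors add in quadrature:
  (1·δP/P)² = (1×0.0901)² = 0.00811;  (1·δV/V)² = (1×0.0952)² = 0.00907;  (-1·δT/T)² = (-1×0.0143)² = 0.000205
δn/n = √(0.0174) = 0.132

13.2%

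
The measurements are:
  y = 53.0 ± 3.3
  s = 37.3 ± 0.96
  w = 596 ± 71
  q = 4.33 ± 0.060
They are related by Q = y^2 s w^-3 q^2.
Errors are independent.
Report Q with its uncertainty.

Each factor contributes (exponent × relative error)² to (δQ/Q)²:
  (2·δy/y)² = (2×0.0623)² = 0.0155;  (1·δs/s)² = (1×0.0257)² = 0.000662;  (-3·δw/w)² = (-3×0.119)² = 0.128;  (2·δq/q)² = (2×0.0139)² = 0.000768
δQ/Q = √(0.145) = 0.380
Q = 0.00928, so δQ = 0.380 × 0.00928 = 0.00353.

0.00928 ± 0.00353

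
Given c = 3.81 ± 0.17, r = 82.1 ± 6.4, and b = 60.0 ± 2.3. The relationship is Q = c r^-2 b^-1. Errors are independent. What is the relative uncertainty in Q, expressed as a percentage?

For a monomial Q ∝ c, r^-2, b^-1, fractional errors add in quadrature:
  (1·δc/c)² = (1×0.0446)² = 0.00199;  (-2·δr/r)² = (-2×0.0780)² = 0.0243;  (-1·δb/b)² = (-1×0.0383)² = 0.00147
δQ/Q = √(0.0278) = 0.167

16.7%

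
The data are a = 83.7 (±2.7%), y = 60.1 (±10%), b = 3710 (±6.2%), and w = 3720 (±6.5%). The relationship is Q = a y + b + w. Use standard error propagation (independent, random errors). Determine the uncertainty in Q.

Let p = a·y = 5030. δp/p = √((1·δa/a)² + (1·δy/y)²) = √(0.000729 + 0.0100) = 0.104, so δp = 521.
Q = p + b + w: δQ = √(δp² + δb² + δw²) = √(2.71e+05 + 52900 + 58500) = 619

619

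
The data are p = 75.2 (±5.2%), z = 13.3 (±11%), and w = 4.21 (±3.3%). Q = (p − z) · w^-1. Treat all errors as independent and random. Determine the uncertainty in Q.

Let u = p − z = 61.9. δu = √(δp² + δz²) = √(15.3 + 2.14) = 4.18, so δu/u = 0.0674.
Q is then a monomial in u, w:
δQ/Q = √((δu/u)² + (-1·δw/w)²) = √(0.00455 + 0.00109) = 0.0751
Q = 14.7, so δQ = 0.0751 × 14.7 = 1.10.

1.10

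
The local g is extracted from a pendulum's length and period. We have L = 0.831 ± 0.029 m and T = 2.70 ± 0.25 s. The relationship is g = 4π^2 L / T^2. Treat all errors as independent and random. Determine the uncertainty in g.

0.848 m/s^2

Since g is a product/quotient, work with relative uncertainties:
  (1·δL/L)² = (1×0.0349)² = 0.00122;  (-2·δT/T)² = (-2×0.0926)² = 0.0343
δg/g = √(0.0355) = 0.188
g = 4.50 m/s^2, so δg = 0.188 × 4.50 = 0.848 m/s^2.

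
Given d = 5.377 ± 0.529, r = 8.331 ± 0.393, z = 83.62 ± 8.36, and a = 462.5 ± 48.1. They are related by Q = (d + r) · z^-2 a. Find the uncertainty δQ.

0.209

Let u = d + r = 13.71. δu = √(δd² + δr²) = √(0.280 + 0.154) = 0.659, so δu/u = 0.0481.
Q is then a monomial in u, z, a:
δQ/Q = √((δu/u)² + (-2·δz/z)² + (1·δa/a)²) = √(0.00231 + 0.0400 + 0.0108) = 0.230
Q = 0.9067, so δQ = 0.230 × 0.9067 = 0.209.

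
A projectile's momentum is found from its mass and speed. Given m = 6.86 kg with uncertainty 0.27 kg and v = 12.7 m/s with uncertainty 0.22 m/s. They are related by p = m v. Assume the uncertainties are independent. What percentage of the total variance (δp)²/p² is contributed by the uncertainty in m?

(δp/p)² = (1·δm/m)² + (1·δv/v)²
  m term: (1×0.0394)² = 0.00155
  v term: (1×0.0173)² = 0.000300
Total = 0.00185. Share from m = 0.00155/0.00185 = 0.838.

83.8%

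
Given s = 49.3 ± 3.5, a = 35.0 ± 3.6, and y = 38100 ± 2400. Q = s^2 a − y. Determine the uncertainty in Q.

Let p = s^2·a = 85100. δp/p = √((2·δs/s)² + (1·δa/a)²) = √(0.0202 + 0.0106) = 0.175, so δp = 14900.
Q = p − y: δQ = √(δp² + δy²) = √(2.22e+08 + 5.76e+06) = 15100

15100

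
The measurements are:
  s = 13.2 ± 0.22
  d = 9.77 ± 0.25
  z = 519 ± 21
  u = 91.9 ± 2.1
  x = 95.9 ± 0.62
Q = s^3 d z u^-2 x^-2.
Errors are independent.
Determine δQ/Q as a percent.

For a monomial Q ∝ s^3, d, z, u^-2, x^-2, fractional errors add in quadrature:
  (3·δs/s)² = (3×0.0167)² = 0.00250;  (1·δd/d)² = (1×0.0256)² = 0.000655;  (1·δz/z)² = (1×0.0405)² = 0.00164;  (-2·δu/u)² = (-2×0.0229)² = 0.00209;  (-2·δx/x)² = (-2×0.00647)² = 0.000167
δQ/Q = √(0.00705) = 0.0840

8.40%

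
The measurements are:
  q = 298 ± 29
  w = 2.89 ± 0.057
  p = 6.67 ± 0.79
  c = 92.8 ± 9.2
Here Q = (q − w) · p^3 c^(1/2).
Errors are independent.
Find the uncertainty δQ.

Let u = q − w = 295. δu = √(δq² + δw²) = √(841 + 0.00325) = 29.0, so δu/u = 0.0983.
Q is then a monomial in u, p, c:
δQ/Q = √((δu/u)² + (3·δp/p)² + (½·δc/c)²) = √(0.00966 + 0.126 + 0.00246) = 0.372
Q = 8.44e+05, so δQ = 0.372 × 8.44e+05 = 3.14e+05.

3.14e+05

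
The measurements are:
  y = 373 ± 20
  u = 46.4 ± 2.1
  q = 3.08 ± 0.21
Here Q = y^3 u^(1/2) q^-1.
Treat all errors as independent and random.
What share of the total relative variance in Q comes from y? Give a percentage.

83.4%

(δQ/Q)² = (3·δy/y)² + (½·δu/u)² + (-1·δq/q)²
  y term: (3×0.0536)² = 0.0259
  u term: (0.5×0.0453)² = 0.000512
  q term: (-1×0.0682)² = 0.00465
Total = 0.0310. Share from y = 0.0259/0.0310 = 0.834.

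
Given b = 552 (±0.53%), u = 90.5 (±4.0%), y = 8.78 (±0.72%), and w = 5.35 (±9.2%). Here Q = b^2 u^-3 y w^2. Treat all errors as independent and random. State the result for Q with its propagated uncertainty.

Since Q is a product/quotient, work with relative uncertainties:
  (2·δb/b)² = (2×0.00530)² = 0.000112;  (-3·δu/u)² = (-3×0.0400)² = 0.0144;  (1·δy/y)² = (1×0.00720)² = 5.18e-05;  (2·δw/w)² = (2×0.0920)² = 0.0339
δQ/Q = √(0.0484) = 0.220
Q = 103, so δQ = 0.220 × 103 = 22.7.

103 ± 22.7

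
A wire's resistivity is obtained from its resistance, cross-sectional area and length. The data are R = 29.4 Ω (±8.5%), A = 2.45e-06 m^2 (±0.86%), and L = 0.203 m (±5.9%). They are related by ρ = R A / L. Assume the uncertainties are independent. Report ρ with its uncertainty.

(3.55 ± 0.368) × 10^-4 Ω·m

Products/powers → add relative errors in quadrature, weighted by exponent:
  (1·δR/R)² = (1×0.0850)² = 0.00723;  (1·δA/A)² = (1×0.00860)² = 7.4e-05;  (-1·δL/L)² = (-1×0.0590)² = 0.00348
δρ/ρ = √(0.0108) = 0.104
ρ = 0.000355 Ω·m, so δρ = 0.104 × 0.000355 = 3.68e-05 Ω·m.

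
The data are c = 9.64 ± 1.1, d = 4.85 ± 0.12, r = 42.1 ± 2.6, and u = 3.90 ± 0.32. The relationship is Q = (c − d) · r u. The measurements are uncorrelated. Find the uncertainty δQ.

199

Let w = c − d = 4.79. δw = √(δc² + δd²) = √(1.21 + 0.0144) = 1.11, so δw/w = 0.231.
Q is then a monomial in w, r, u:
δQ/Q = √((δw/w)² + (1·δr/r)² + (1·δu/u)²) = √(0.0534 + 0.00381 + 0.00673) = 0.253
Q = 786, so δQ = 0.253 × 786 = 199.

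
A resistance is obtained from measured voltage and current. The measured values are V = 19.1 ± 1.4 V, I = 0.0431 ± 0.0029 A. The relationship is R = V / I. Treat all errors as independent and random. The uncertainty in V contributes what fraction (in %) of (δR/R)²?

(δR/R)² = (1·δV/V)² + (-1·δI/I)²
  V term: (1×0.0733)² = 0.00537
  I term: (-1×0.0673)² = 0.00453
Total = 0.00990. Share from V = 0.00537/0.00990 = 0.543.

54.3%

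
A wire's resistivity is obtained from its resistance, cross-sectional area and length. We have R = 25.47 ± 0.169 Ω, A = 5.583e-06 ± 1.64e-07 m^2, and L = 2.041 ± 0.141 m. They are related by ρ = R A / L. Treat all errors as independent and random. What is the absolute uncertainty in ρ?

5.25e-06 Ω·m

Since ρ is a product/quotient, work with relative uncertainties:
  (1·δR/R)² = (1×0.00664)² = 4.4e-05;  (1·δA/A)² = (1×0.0294)² = 0.000863;  (-1·δL/L)² = (-1×0.0691)² = 0.00477
δρ/ρ = √(0.00568) = 0.0754
ρ = 6.967e-05 Ω·m, so δρ = 0.0754 × 6.967e-05 = 5.25e-06 Ω·m.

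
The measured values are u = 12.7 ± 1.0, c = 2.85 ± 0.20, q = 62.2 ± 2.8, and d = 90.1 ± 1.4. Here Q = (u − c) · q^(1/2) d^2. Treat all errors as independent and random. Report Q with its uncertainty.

Let w = u − c = 9.85. δw = √(δu² + δc²) = √(1.00 + 0.0400) = 1.02, so δw/w = 0.104.
Q is then a monomial in w, q, d:
δQ/Q = √((δw/w)² + (½·δq/q)² + (2·δd/d)²) = √(0.0107 + 0.000507 + 0.000966) = 0.110
Q = 6.31e+05, so δQ = 0.110 × 6.31e+05 = 69600.

(6.31 ± 0.696) × 10^5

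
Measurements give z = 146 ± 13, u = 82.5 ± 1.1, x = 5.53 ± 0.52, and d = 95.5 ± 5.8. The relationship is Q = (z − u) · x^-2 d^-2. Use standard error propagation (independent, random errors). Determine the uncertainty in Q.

6.92e-05

Let w = z − u = 63.5. δw = √(δz² + δu²) = √(169 + 1.21) = 13.0, so δw/w = 0.205.
Q is then a monomial in w, x, d:
δQ/Q = √((δw/w)² + (-2·δx/x)² + (-2·δd/d)²) = √(0.0422 + 0.0354 + 0.0148) = 0.304
Q = 0.000228, so δQ = 0.304 × 0.000228 = 6.92e-05.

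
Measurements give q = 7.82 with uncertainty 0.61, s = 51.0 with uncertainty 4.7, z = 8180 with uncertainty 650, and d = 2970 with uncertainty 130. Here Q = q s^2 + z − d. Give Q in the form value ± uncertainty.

Let p = q·s^2 = 20300. δp/p = √((1·δq/q)² + (2·δs/s)²) = √(0.00608 + 0.0340) = 0.200, so δp = 4070.
Q = p + z − d: δQ = √(δp² + δz² + δd²) = √(1.66e+07 + 4.22e+05 + 16900) = 4120
Q = 25500.

25500 ± 4120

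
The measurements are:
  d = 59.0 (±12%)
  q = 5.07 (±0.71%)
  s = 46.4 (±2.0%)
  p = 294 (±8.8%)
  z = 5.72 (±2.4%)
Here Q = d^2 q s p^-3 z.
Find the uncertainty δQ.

0.0660

Since Q is a product/quotient, work with relative uncertainties:
  (2·δd/d)² = (2×0.120)² = 0.0576;  (1·δq/q)² = (1×0.00710)² = 5.04e-05;  (1·δs/s)² = (1×0.0200)² = 0.000400;  (-3·δp/p)² = (-3×0.0880)² = 0.0697;  (1·δz/z)² = (1×0.0240)² = 0.000576
δQ/Q = √(0.128) = 0.358
Q = 0.184, so δQ = 0.358 × 0.184 = 0.0660.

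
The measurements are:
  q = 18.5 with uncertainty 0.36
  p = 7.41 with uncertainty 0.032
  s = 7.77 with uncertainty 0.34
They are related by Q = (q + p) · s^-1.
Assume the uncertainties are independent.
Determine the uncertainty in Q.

0.153

Let u = q + p = 25.9. δu = √(δq² + δp²) = √(0.130 + 0.00102) = 0.361, so δu/u = 0.0139.
Q is then a monomial in u, s:
δQ/Q = √((δu/u)² + (-1·δs/s)²) = √(0.000195 + 0.00191) = 0.0459
Q = 3.33, so δQ = 0.0459 × 3.33 = 0.153.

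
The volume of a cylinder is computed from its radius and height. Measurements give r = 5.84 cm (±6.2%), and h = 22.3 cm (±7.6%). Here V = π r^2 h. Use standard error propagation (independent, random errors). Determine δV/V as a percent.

Products/powers → add relative errors in quadrature, weighted by exponent:
  (2·δr/r)² = (2×0.0620)² = 0.0154;  (1·δh/h)² = (1×0.0760)² = 0.00578
δV/V = √(0.0212) = 0.145

14.5%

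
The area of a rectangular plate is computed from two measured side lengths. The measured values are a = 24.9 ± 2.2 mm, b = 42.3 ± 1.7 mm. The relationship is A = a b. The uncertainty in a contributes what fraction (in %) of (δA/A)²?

82.9%

(δA/A)² = (1·δa/a)² + (1·δb/b)²
  a term: (1×0.0884)² = 0.00781
  b term: (1×0.0402)² = 0.00162
Total = 0.00942. Share from a = 0.00781/0.00942 = 0.829.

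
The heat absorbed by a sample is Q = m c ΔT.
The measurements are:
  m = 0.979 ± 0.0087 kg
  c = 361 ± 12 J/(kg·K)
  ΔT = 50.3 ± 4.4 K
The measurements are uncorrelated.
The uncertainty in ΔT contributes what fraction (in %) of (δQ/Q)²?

(δQ/Q)² = (1·δm/m)² + (1·δc/c)² + (1·δΔT/ΔT)²
  m term: (1×0.00889)² = 7.9e-05
  c term: (1×0.0332)² = 0.00110
  ΔT term: (1×0.0875)² = 0.00765
Total = 0.00884. Share from ΔT = 0.00765/0.00884 = 0.866.

86.6%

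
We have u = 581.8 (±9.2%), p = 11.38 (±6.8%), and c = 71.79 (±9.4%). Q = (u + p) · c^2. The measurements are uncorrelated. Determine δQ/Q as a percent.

Let w = u + p = 593.2. δw = √(δu² + δp²) = √(2860 + 0.599) = 53.5, so δw/w = 0.0902.
Q is then a monomial in w, c:
δQ/Q = √((δw/w)² + (2·δc/c)²) = √(0.00814 + 0.0353) = 0.209

20.9%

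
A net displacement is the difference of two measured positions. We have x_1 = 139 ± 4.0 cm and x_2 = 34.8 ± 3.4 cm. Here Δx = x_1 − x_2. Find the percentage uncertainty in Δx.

Sums and differences: (δΔx)² = Σ (cᵢ δxᵢ)².
  (δx_1)² = 16.0;  (δx_2)² = 11.6
δΔx = √(27.6) = 5.25 cm
Δx = 104 cm, so δΔx/Δx = 5.25/104 = 0.0504.

5.04%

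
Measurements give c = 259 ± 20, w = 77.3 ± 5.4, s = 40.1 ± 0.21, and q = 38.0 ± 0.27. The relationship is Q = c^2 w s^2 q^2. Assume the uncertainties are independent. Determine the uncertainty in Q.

2.05e+12

Q is a product of powers, so relative uncertainties combine in quadrature:
  (2·δc/c)² = (2×0.0772)² = 0.0239;  (1·δw/w)² = (1×0.0699)² = 0.00488;  (2·δs/s)² = (2×0.00524)² = 0.000110;  (2·δq/q)² = (2×0.00711)² = 0.000202
δQ/Q = √(0.0290) = 0.170
Q = 1.2e+13, so δQ = 0.170 × 1.2e+13 = 2.05e+12.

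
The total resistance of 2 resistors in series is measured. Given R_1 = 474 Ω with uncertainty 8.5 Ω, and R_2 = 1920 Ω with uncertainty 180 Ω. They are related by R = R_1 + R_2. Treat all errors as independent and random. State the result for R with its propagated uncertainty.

For a sum/difference, combine absolute errors in quadrature:
  (δR_1)² = 72.2;  (δR_2)² = 32400
δR = √(32500) = 180 Ω
R = 2390 Ω.

2390 ± 180 Ω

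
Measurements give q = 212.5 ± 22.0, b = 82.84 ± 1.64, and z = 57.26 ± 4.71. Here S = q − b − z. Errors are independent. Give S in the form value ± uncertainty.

Each term contributes (cᵢ δxᵢ)² to (δS)²:
  (δq)² = 484;  (δb)² = 2.69;  (δz)² = 22.2
δS = √(509) = 22.6
S = 72.40.

72.40 ± 22.6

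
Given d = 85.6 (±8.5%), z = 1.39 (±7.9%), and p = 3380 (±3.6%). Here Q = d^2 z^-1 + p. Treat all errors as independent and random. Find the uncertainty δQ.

Let w = d^2·z^-1 = 5270. δw/w = √((2·δd/d)² + (-1·δz/z)²) = √(0.0289 + 0.00624) = 0.187, so δw = 988.
Q = w + p: δQ = √(δw² + δp²) = √(9.77e+05 + 14800) = 996

996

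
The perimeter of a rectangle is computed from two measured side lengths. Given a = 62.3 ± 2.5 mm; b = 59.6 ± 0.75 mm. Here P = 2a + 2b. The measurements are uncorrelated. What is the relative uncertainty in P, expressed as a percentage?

For a sum/difference, combine absolute errors in quadrature:
  (2·δa)² = 25.0;  (2·δb)² = 2.25
δP = √(27.2) = 5.22 mm
P = 244 mm, so δP/P = 5.22/244 = 0.0214.

2.14%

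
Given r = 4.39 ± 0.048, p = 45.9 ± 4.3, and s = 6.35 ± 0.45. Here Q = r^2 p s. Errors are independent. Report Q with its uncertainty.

5620 ± 671

Relative error in a monomial: (δQ/Q)² = Σ (nᵢ · δxᵢ/xᵢ)².
  (2·δr/r)² = (2×0.0109)² = 0.000478;  (1·δp/p)² = (1×0.0937)² = 0.00878;  (1·δs/s)² = (1×0.0709)² = 0.00502
δQ/Q = √(0.0143) = 0.119
Q = 5620, so δQ = 0.119 × 5620 = 671.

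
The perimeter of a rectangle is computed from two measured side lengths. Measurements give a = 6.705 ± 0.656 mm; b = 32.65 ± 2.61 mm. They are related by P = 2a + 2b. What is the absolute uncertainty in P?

5.38 mm

For a sum/difference, combine absolute errors in quadrature:
  (2·δa)² = 1.72;  (2·δb)² = 27.2
δP = √(29.0) = 5.38 mm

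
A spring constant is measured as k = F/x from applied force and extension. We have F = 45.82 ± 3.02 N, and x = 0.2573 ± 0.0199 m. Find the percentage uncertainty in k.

10.2%

Relative error in a monomial: (δk/k)² = Σ (nᵢ · δxᵢ/xᵢ)².
  (1·δF/F)² = (1×0.0659)² = 0.00434;  (-1·δx/x)² = (-1×0.0773)² = 0.00598
δk/k = √(0.0103) = 0.102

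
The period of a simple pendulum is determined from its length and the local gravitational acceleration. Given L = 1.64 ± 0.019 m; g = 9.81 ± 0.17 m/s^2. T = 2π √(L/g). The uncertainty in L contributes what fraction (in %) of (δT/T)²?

30.9%

(δT/T)² = (½·δL/L)² + (−½·δg/g)²
  L term: (0.5×0.0116)² = 3.36e-05
  g term: (-0.5×0.0173)² = 7.51e-05
Total = 0.000109. Share from L = 3.36e-05/0.000109 = 0.309.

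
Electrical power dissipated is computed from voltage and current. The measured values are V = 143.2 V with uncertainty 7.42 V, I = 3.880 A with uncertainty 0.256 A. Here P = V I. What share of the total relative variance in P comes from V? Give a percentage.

38.1%

(δP/P)² = (1·δV/V)² + (1·δI/I)²
  V term: (1×0.0518)² = 0.00268
  I term: (1×0.0660)² = 0.00435
Total = 0.00704. Share from V = 0.00268/0.00704 = 0.381.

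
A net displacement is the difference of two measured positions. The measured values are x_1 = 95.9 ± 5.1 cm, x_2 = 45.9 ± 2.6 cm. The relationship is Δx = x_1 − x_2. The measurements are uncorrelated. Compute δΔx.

Sums and differences: (δΔx)² = Σ (cᵢ δxᵢ)².
  (δx_1)² = 26.0;  (δx_2)² = 6.76
δΔx = √(32.8) = 5.72 cm

5.72 cm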